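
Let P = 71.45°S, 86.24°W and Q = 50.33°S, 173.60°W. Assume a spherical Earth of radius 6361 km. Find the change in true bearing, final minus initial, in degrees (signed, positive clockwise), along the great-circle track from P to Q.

+80.6°

At departure: θ₁ = atan2(sin Δλ cos φ₂, cos φ₁ sin φ₂ − sin φ₁ cos φ₂ cos Δλ) = 251.21°
At arrival: θ₂ = atan2(sin Δλ cos φ₁, −cos φ₂ sin φ₁ + sin φ₂ cos φ₁ cos Δλ) = 331.85°
Δθ = θ₂ − θ₁ = +80.6°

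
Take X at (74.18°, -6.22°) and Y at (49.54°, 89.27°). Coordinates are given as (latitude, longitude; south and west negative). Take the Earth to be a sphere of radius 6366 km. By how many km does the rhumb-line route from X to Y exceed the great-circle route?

492 km

Great circle: cos σ = sin φ₁ sin φ₂ + cos φ₁ cos φ₂ cos Δλ,  σ = 0.7740 rad → d_gc = 4927.3 km
Rhumb line: Δψ = -0.9755, q = Δφ/Δψ = 0.4409, d_rh = R√(Δφ²+q²Δλ²) = 5419.7 km
Excess = 5419.7 − 4927.3 = 492.4 ≈ 492 km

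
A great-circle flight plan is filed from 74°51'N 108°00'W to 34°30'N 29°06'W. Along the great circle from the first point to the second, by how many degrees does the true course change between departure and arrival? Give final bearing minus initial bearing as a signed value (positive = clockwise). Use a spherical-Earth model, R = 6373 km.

At departure: θ₁ = atan2(sin Δλ cos φ₂, cos φ₁ sin φ₂ − sin φ₁ cos φ₂ cos Δλ) = 90.36°
At arrival: θ₂ = atan2(sin Δλ cos φ₁, −cos φ₂ sin φ₁ + sin φ₂ cos φ₁ cos Δλ) = 161.51°
Δθ = θ₂ − θ₁ = +71.1°

+71.1°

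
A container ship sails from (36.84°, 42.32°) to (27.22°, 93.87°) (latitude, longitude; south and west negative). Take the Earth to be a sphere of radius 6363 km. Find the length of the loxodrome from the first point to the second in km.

Rhumb course C = atan2(Δλ, Δψ) with Δψ = ln[tan(π/4+φ₂/2)/tan(π/4+φ₁/2)] = -0.1985, Δλ = +0.8997 → C = 102.44°
d = R·|Δφ| / |cos C| = 6363·0.16790 / 0.21541 = 4960 km

4960 km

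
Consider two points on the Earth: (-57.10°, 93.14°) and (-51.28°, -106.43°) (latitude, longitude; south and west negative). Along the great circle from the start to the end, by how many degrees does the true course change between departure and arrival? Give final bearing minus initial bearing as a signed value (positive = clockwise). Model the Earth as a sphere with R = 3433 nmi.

Initial bearing θ₁ = atan2(sin Δλ cos φ₂, cos φ₁ sin φ₂ − sin φ₁ cos φ₂ cos Δλ) = 167.15°
Final bearing θ₂ = (initial bearing from the destination back to the start) + 180° = 11.13°
Δθ = θ₂ − θ₁ = -156.0°

-156.0°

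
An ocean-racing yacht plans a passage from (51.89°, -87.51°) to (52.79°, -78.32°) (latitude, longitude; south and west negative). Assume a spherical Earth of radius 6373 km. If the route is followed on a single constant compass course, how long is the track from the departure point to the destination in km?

632 km

Δψ = ln[tan(π/4+φ₂/2)/tan(π/4+φ₁/2)] = +0.0257;  Δφ = +0.0157 rad,  Δλ = +0.1604 rad
q = Δφ/Δψ = 0.6109
d = R·√(Δφ² + q²Δλ²) = 6373·0.09924 = 632 km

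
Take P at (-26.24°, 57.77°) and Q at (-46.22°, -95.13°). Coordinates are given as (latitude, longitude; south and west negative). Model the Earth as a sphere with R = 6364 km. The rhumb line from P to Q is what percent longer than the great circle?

19.5%

Great circle: σ = 1.8062 rad → d_gc = Rσ = 11494.7 km
Rhumb: Δφ = -0.3487, Δλ = -2.6686, Δψ = -0.4369, q = Δφ/Δψ = 0.7981 → d_rh = R√(Δφ²+q²Δλ²) = 13734.6 km
Excess = (13734.6 − 11494.7) / 11494.7 = 2239.9 / 11494.7 = 19.49% ≈ 19.5%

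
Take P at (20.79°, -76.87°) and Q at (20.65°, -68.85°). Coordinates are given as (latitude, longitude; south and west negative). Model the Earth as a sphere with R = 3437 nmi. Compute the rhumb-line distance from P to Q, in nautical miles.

Δψ = ln[tan(π/4+φ₂/2)/tan(π/4+φ₁/2)] = -0.0026;  Δφ = -0.0024 rad,  Δλ = +0.1400 rad
q = Δφ/Δψ = 0.9353
d = R·√(Δφ² + q²Δλ²) = 3437·0.13094 = 450 nmi

450 nmi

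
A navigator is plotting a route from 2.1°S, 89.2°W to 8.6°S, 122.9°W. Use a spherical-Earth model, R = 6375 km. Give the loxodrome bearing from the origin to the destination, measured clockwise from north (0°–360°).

Δψ = ln[tan(π/4+φ₂/2)/tan(π/4+φ₁/2)] = -0.1140
Δλ = -0.5882 rad (taken the short way round)
course = atan2(Δλ, Δψ) = 259.03°

259.0°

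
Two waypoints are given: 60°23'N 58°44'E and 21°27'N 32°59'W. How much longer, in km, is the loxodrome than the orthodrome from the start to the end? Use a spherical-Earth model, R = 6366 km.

Great circle: cos σ = sin φ₁ sin φ₂ + cos φ₁ cos φ₂ cos Δλ,  σ = 1.2618 rad → d_gc = 8032.4 km
Rhumb line: Δψ = -0.9470, q = Δφ/Δψ = 0.7176, d_rh = R√(Δφ²+q²Δλ²) = 8496.0 km
Excess = 8496.0 − 8032.4 = 463.6 ≈ 464 km

464 km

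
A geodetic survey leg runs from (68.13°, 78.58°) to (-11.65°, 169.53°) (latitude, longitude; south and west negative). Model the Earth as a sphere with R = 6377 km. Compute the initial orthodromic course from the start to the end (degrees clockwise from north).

θ = atan2( sin Δλ·cos φ₂ ,  cos φ₁ sin φ₂ − sin φ₁ cos φ₂ cos Δλ )
  = atan2(+0.9793, -0.0602) = 93.51°

93.5°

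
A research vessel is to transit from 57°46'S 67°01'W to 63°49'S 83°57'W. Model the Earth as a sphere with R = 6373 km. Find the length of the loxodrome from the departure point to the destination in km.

Rhumb course C = atan2(Δλ, Δψ) with Δψ = ln[tan(π/4+φ₂/2)/tan(π/4+φ₁/2)] = -0.2171, Δλ = -0.2955 → C = 233.70°
d = R·|Δφ| / |cos C| = 6373·0.10559 / 0.59208 = 1137 km

1137 km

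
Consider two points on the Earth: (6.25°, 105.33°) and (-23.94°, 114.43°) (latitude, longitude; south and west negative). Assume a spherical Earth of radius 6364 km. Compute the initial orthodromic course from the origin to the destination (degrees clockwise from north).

163.9°

N = sin Δλ·cos φ₂ = +0.1446;  D = cos φ₁ sin φ₂ − sin φ₁ cos φ₂ cos Δλ = -0.5016
initial course = atan2(N, D) = 163.92°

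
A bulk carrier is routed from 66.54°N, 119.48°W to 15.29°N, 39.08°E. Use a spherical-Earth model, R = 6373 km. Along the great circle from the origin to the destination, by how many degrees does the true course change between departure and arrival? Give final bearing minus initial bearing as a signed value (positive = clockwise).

At departure: θ₁ = atan2(sin Δλ cos φ₂, cos φ₁ sin φ₂ − sin φ₁ cos φ₂ cos Δλ) = 20.79°
At arrival: θ₂ = atan2(sin Δλ cos φ₁, −cos φ₂ sin φ₁ + sin φ₂ cos φ₁ cos Δλ) = 171.58°
Δθ = θ₂ − θ₁ = +150.8°

+150.8°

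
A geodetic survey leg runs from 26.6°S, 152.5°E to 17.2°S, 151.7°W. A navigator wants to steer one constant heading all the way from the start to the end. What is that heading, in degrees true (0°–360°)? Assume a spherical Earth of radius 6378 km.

Δψ = ln[tan(π/4+φ₂/2)/tan(π/4+φ₁/2)] = +0.1771
Δλ = +0.9739 rad (taken the short way round)
course = atan2(Δλ, Δψ) = 79.69°

79.7°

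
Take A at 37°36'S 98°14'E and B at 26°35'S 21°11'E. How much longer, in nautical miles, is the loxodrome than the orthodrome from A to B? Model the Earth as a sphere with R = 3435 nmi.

Great circle: cos σ = sin φ₁ sin φ₂ + cos φ₁ cos φ₂ cos Δλ,  σ = 1.1243 rad → d_gc = 3861.9 nmi
Rhumb line: Δψ = +0.2276, q = Δφ/Δψ = 0.8449, d_rh = R√(Δφ²+q²Δλ²) = 3958.2 nmi
Excess = 3958.2 − 3861.9 = 96.3 ≈ 96 nmi

96 nmi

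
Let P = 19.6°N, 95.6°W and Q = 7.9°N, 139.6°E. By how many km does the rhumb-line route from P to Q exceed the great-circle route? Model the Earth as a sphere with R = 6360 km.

Great circle: cos σ = sin φ₁ sin φ₂ + cos φ₁ cos φ₂ cos Δλ,  σ = 2.0788 rad → d_gc = 13221.2 km
Rhumb line: Δψ = -0.2106, q = Δφ/Δψ = 0.9695, d_rh = R√(Δφ²+q²Δλ²) = 13492.6 km
Excess = 13492.6 − 13221.2 = 271.4 ≈ 271 km

271 km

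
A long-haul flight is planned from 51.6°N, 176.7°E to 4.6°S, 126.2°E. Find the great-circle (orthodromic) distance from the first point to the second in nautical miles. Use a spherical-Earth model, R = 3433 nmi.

4234 nmi

cos σ = sin φ₁ sin φ₂ + cos φ₁ cos φ₂ cos Δλ
      = sin(51.60°)sin(-4.60°) + cos(51.60°)cos(-4.60°)cos(-50.50°) = 0.3310
σ = 70.672° → d = Rσ = 3433·1.23346 = 4234 nmi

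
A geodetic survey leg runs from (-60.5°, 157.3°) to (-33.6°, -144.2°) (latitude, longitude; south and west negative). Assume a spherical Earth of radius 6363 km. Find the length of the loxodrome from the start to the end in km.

5226 km

Δψ = ln[tan(π/4+φ₂/2)/tan(π/4+φ₁/2)] = +0.7113;  Δφ = +0.4695 rad,  Δλ = +1.0210 rad
q = Δφ/Δψ = 0.6601
d = R·√(Δφ² + q²Δλ²) = 6363·0.82135 = 5226 km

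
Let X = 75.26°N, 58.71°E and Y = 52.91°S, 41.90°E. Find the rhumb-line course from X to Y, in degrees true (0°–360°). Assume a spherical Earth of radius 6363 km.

185.3°

Δψ = ln[tan(π/4+φ₂/2)/tan(π/4+φ₁/2)] = -3.1375
Δλ = -0.2934 rad (taken the short way round)
course = atan2(Δλ, Δψ) = 185.34°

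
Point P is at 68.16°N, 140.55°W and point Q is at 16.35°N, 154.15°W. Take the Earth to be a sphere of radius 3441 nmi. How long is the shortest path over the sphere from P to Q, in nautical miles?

3155 nmi

cos σ = sin φ₁ sin φ₂ + cos φ₁ cos φ₂ cos Δλ
      = sin(68.16°)sin(16.35°) + cos(68.16°)cos(16.35°)cos(-13.60°) = 0.6083
σ = 52.536° → d = Rσ = 3441·0.91693 = 3155 nmi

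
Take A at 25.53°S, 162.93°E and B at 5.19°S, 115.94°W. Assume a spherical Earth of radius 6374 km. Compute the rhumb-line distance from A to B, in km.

8941 km

Δψ = ln[tan(π/4+φ₂/2)/tan(π/4+φ₁/2)] = +0.3704;  Δφ = +0.3550 rad,  Δλ = +1.4160 rad
q = Δφ/Δψ = 0.9584
d = R·√(Δφ² + q²Δλ²) = 6374·1.40279 = 8941 km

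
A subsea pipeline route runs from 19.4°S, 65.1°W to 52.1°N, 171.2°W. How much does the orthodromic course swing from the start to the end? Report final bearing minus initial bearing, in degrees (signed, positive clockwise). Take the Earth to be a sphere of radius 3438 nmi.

At departure: θ₁ = atan2(sin Δλ cos φ₂, cos φ₁ sin φ₂ − sin φ₁ cos φ₂ cos Δλ) = 319.36°
At arrival: θ₂ = atan2(sin Δλ cos φ₁, −cos φ₂ sin φ₁ + sin φ₂ cos φ₁ cos Δλ) = 269.85°
Δθ = θ₂ − θ₁ = -49.5°

-49.5°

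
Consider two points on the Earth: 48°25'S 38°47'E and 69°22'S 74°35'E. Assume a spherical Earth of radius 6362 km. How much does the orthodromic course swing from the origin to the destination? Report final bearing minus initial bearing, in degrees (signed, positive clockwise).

Initial bearing θ₁ = atan2(sin Δλ cos φ₂, cos φ₁ sin φ₂ − sin φ₁ cos φ₂ cos Δλ) = 153.16°
Final bearing θ₂ = (initial bearing from the destination back to the start) + 180° = 121.74°
Δθ = θ₂ − θ₁ = -31.4°

-31.4°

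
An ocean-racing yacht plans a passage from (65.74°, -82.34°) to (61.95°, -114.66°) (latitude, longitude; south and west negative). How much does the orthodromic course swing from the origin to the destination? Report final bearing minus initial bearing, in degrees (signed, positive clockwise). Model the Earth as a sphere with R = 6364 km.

At departure: θ₁ = atan2(sin Δλ cos φ₂, cos φ₁ sin φ₂ − sin φ₁ cos φ₂ cos Δλ) = 270.07°
At arrival: θ₂ = atan2(sin Δλ cos φ₁, −cos φ₂ sin φ₁ + sin φ₂ cos φ₁ cos Δλ) = 240.90°
Δθ = θ₂ − θ₁ = -29.2°

-29.2°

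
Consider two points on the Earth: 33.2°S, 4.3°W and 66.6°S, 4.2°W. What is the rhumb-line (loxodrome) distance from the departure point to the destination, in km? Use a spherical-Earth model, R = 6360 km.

3708 km

Rhumb course C = atan2(Δλ, Δψ) with Δψ = ln[tan(π/4+φ₂/2)/tan(π/4+φ₁/2)] = -0.9597, Δλ = +0.0017 → C = 179.90°
d = R·|Δφ| / |cos C| = 6360·0.58294 / 1.00000 = 3708 km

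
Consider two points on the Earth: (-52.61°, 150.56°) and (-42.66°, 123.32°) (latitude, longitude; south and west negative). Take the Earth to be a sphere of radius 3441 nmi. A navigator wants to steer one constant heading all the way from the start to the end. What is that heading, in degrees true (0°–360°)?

Δψ = ln[tan(π/4+φ₂/2)/tan(π/4+φ₁/2)] = +0.2588
Δλ = -0.4754 rad (taken the short way round)
course = atan2(Δλ, Δψ) = 298.56°

298.6°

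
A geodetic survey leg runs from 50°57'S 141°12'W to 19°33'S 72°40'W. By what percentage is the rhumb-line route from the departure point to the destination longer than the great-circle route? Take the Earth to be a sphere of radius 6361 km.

Great circle: σ = 1.0734 rad → d_gc = Rσ = 6827.9 km
Rhumb: Δφ = +0.5480, Δλ = +1.1961, Δψ = +0.6887, q = Δφ/Δψ = 0.7957 → d_rh = R√(Δφ²+q²Δλ²) = 6986.4 km
Excess = (6986.4 − 6827.9) / 6827.9 = 158.5 / 6827.9 = 2.32% ≈ 2.3%

2.3%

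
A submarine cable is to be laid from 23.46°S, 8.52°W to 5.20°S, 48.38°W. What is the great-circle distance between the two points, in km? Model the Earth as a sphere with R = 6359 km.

Haversine: a = sin²(Δφ/2)+cos φ₁ cos φ₂ sin²(Δλ/2) = 0.13133;  σ = 2·atan2(√a,√(1−a))
σ = 42.494° → d = Rσ = 6359·0.74167 = 4716 km

4716 km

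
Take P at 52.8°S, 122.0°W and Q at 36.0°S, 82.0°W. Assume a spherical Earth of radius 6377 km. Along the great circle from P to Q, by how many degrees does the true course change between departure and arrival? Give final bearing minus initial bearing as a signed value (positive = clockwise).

Initial bearing θ₁ = atan2(sin Δλ cos φ₂, cos φ₁ sin φ₂ − sin φ₁ cos φ₂ cos Δλ) = 75.11°
Final bearing θ₂ = (initial bearing from the destination back to the start) + 180° = 46.24°
Δθ = θ₂ − θ₁ = -28.9°

-28.9°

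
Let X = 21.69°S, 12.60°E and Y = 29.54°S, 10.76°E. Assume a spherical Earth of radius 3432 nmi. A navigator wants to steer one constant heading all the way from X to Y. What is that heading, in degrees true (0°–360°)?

Meridional parts: M(φ₁)=-0.3879, M(φ₂)=-0.5401 → ΔM = -0.1521;  Δλ = -0.0321 rad
tan C = Δλ / ΔM = +0.2111 → C = 191.92°

191.9°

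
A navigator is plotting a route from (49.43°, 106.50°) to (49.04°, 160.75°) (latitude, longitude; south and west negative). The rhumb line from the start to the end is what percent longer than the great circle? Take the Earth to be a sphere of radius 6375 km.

2.3%

Great circle: σ = 0.6046 rad → d_gc = Rσ = 3854.4 km
Rhumb: Δφ = -0.0068, Δλ = +0.9468, Δψ = -0.0104, q = Δφ/Δψ = 0.6530 → d_rh = R√(Δφ²+q²Δλ²) = 3941.5 km
Excess = (3941.5 − 3854.4) / 3854.4 = 87.1 / 3854.4 = 2.26% ≈ 2.3%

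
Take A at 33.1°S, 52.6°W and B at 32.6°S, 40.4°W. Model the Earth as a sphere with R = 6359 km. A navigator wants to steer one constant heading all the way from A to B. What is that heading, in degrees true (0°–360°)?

87.2°

Meridional parts: M(φ₁)=-0.6128, M(φ₂)=-0.6024 → ΔM = +0.0104;  Δλ = +0.2129 rad
tan C = Δλ / ΔM = +20.4982 → C = 87.21°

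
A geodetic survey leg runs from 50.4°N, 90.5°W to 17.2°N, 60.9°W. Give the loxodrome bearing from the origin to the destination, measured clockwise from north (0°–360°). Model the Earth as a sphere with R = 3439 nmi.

Meridional parts: M(φ₁)=+1.0216, M(φ₂)=+0.3048 → ΔM = -0.7168;  Δλ = +0.5166 rad
tan C = Δλ / ΔM = -0.7207 → C = 144.22°

144.2°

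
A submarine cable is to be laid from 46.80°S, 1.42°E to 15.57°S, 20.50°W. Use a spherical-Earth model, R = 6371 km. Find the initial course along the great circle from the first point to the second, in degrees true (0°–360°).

N = sin Δλ·cos φ₂ = -0.3596;  D = cos φ₁ sin φ₂ − sin φ₁ cos φ₂ cos Δλ = +0.4677
initial course = atan2(N, D) = 322.44°

322.4°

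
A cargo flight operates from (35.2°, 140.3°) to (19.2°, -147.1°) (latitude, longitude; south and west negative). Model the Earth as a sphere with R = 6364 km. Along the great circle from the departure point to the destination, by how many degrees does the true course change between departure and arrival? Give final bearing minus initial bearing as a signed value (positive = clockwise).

Initial bearing θ₁ = atan2(sin Δλ cos φ₂, cos φ₁ sin φ₂ − sin φ₁ cos φ₂ cos Δλ) = 83.29°
Final bearing θ₂ = (initial bearing from the destination back to the start) + 180° = 120.76°
Δθ = θ₂ − θ₁ = +37.5°

+37.5°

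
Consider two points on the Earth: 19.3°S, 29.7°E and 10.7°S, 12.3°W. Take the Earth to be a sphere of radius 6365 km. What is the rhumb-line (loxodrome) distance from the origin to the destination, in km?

Δψ = ln[tan(π/4+φ₂/2)/tan(π/4+φ₁/2)] = +0.1556;  Δφ = +0.1501 rad,  Δλ = -0.7330 rad
q = Δφ/Δψ = 0.9649
d = R·√(Δφ² + q²Δλ²) = 6365·0.72305 = 4602 km

4602 km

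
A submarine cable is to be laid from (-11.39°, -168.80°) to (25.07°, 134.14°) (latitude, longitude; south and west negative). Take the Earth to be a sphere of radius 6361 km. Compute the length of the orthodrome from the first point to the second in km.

Haversine: a = sin²(Δφ/2)+cos φ₁ cos φ₂ sin²(Δλ/2) = 0.30042;  σ = 2·atan2(√a,√(1−a))
σ = 66.475° → d = Rσ = 6361·1.16020 = 7380 km

7380 km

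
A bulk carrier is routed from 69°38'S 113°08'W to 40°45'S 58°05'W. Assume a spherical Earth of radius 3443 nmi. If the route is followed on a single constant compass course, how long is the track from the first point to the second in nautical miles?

2486 nmi

Rhumb course C = atan2(Δλ, Δψ) with Δψ = ln[tan(π/4+φ₂/2)/tan(π/4+φ₁/2)] = +0.9368, Δλ = +0.9608 → C = 45.73°
d = R·|Δφ| / |cos C| = 3443·0.50411 / 0.69810 = 2486 nmi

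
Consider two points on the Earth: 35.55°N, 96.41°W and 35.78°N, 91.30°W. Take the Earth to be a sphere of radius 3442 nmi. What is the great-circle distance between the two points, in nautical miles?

250 nmi

cos σ = sin φ₁ sin φ₂ + cos φ₁ cos φ₂ cos Δλ
      = sin(35.55°)sin(35.78°) + cos(35.55°)cos(35.78°)cos(5.11°) = 0.9974
σ = 4.157° → d = Rσ = 3442·0.07256 = 250 nmi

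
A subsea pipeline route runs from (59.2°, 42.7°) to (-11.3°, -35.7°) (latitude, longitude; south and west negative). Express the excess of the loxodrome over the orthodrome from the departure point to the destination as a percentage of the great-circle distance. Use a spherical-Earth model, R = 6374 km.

Great circle: σ = 1.6382 rad → d_gc = Rσ = 10441.8 km
Rhumb: Δφ = -1.2305, Δλ = -1.3683, Δψ = -1.4879, q = Δφ/Δψ = 0.8270 → d_rh = R√(Δφ²+q²Δλ²) = 10655.3 km
Excess = (10655.3 − 10441.8) / 10441.8 = 213.5 / 10441.8 = 2.04% ≈ 2.0%

2.0%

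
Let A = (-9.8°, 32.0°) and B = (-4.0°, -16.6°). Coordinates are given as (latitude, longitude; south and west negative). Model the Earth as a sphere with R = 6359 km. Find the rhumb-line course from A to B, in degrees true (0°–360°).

Meridional parts: M(φ₁)=-0.1719, M(φ₂)=-0.0699 → ΔM = +0.1020;  Δλ = -0.8482 rad
tan C = Δλ / ΔM = -8.3150 → C = 276.86°

276.9°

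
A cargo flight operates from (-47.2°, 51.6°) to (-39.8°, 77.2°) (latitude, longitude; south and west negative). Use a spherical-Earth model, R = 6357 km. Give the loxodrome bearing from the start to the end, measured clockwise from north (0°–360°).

Meridional parts: M(φ₁)=-0.9368, M(φ₂)=-0.7584 → ΔM = +0.1784;  Δλ = +0.4468 rad
tan C = Δλ / ΔM = +2.5045 → C = 68.23°

68.2°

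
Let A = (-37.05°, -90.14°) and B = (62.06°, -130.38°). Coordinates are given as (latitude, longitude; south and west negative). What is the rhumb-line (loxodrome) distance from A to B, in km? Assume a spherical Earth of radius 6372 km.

Δψ = ln[tan(π/4+φ₂/2)/tan(π/4+φ₁/2)] = +2.0883;  Δφ = +1.7298 rad,  Δλ = -0.7023 rad
q = Δφ/Δψ = 0.8283
d = R·√(Δφ² + q²Δλ²) = 6372·1.82500 = 11629 km

11629 km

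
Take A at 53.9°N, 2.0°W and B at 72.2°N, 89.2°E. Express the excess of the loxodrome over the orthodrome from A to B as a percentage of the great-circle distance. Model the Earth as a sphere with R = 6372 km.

Great circle: σ = 0.6989 rad → d_gc = Rσ = 4453.5 km
Rhumb: Δφ = +0.3194, Δλ = +1.5917, Δψ = +0.7329, q = Δφ/Δψ = 0.4358 → d_rh = R√(Δφ²+q²Δλ²) = 4866.3 km
Excess = (4866.3 − 4453.5) / 4453.5 = 412.8 / 4453.5 = 9.27% ≈ 9.3%

9.3%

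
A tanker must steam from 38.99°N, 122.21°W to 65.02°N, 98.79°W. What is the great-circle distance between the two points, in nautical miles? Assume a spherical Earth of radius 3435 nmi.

cos σ = sin φ₁ sin φ₂ + cos φ₁ cos φ₂ cos Δλ
      = sin(38.99°)sin(65.02°) + cos(38.99°)cos(65.02°)cos(23.42°) = 0.8715
σ = 29.364° → d = Rσ = 3435·0.51250 = 1760 nmi

1760 nmi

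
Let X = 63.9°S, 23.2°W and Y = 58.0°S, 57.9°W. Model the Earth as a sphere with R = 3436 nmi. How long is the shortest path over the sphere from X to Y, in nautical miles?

Haversine: a = sin²(Δφ/2)+cos φ₁ cos φ₂ sin²(Δλ/2) = 0.02338;  σ = 2·atan2(√a,√(1−a))
σ = 17.591° → d = Rσ = 3436·0.30702 = 1055 nmi

1055 nmi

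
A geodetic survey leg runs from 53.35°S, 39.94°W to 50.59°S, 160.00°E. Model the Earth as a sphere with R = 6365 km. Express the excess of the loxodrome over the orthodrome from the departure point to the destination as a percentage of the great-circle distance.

Great circle: σ = 1.3040 rad → d_gc = Rσ = 8300.1 km
Rhumb: Δφ = +0.0482, Δλ = -2.7936, Δψ = +0.0782, q = Δφ/Δψ = 0.6158 → d_rh = R√(Δφ²+q²Δλ²) = 10954.2 km
Excess = (10954.2 − 8300.1) / 8300.1 = 2654.1 / 8300.1 = 31.98% ≈ 32.0%

32.0%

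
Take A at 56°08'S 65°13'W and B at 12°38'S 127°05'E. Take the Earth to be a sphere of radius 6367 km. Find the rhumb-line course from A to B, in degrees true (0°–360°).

Δψ = ln[tan(π/4+φ₂/2)/tan(π/4+φ₁/2)] = +0.9669
Δλ = -2.9269 rad (taken the short way round)
course = atan2(Δλ, Δψ) = 288.28°

288.3°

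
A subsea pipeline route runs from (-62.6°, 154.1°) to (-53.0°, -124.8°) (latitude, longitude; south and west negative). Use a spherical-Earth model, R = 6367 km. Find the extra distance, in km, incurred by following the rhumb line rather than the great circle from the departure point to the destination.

Great circle: cos σ = sin φ₁ sin φ₂ + cos φ₁ cos φ₂ cos Δλ,  σ = 0.7199 rad → d_gc = 4583.4 km
Rhumb line: Δψ = +0.3167, q = Δφ/Δψ = 0.5291, d_rh = R√(Δφ²+q²Δλ²) = 4886.1 km
Excess = 4886.1 − 4583.4 = 302.7 ≈ 303 km

303 km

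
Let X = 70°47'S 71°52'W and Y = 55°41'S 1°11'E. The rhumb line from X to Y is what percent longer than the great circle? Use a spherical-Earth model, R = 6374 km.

5.8%

Great circle: σ = 0.5845 rad → d_gc = Rσ = 3725.3 km
Rhumb: Δφ = +0.2635, Δλ = +1.2750, Δψ = +0.6010, q = Δφ/Δψ = 0.4385 → d_rh = R√(Δφ²+q²Δλ²) = 3939.9 km
Excess = (3939.9 − 3725.3) / 3725.3 = 214.6 / 3725.3 = 5.76% ≈ 5.8%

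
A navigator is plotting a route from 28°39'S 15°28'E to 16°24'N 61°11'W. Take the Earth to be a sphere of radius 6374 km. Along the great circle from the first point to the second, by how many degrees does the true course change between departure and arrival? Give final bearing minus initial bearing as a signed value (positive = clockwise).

+10.4°

Initial bearing θ₁ = atan2(sin Δλ cos φ₂, cos φ₁ sin φ₂ − sin φ₁ cos φ₂ cos Δλ) = 290.77°
Final bearing θ₂ = (initial bearing from the destination back to the start) + 180° = 301.20°
Δθ = θ₂ − θ₁ = +10.4°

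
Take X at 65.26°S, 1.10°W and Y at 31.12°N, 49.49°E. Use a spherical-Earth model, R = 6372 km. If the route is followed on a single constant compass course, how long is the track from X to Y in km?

Δψ = ln[tan(π/4+φ₂/2)/tan(π/4+φ₁/2)] = +2.0893;  Δφ = +1.6821 rad,  Δλ = +0.8830 rad
q = Δφ/Δψ = 0.8051
d = R·√(Δφ² + q²Δλ²) = 6372·1.82620 = 11637 km

11637 km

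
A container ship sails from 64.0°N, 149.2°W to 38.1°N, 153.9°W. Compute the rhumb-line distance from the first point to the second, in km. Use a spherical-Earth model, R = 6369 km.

Rhumb course C = atan2(Δλ, Δψ) with Δψ = ln[tan(π/4+φ₂/2)/tan(π/4+φ₁/2)] = -0.7457, Δλ = -0.0820 → C = 186.28°
d = R·|Δφ| / |cos C| = 6369·0.45204 / 0.99400 = 2896 km

2896 km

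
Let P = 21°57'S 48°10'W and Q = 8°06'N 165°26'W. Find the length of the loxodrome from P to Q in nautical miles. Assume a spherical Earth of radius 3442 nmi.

7142 nmi

Rhumb course C = atan2(Δλ, Δψ) with Δψ = ln[tan(π/4+φ₂/2)/tan(π/4+φ₁/2)] = +0.5347, Δλ = -2.0467 → C = 284.64°
d = R·|Δφ| / |cos C| = 3442·0.52447 / 0.25276 = 7142 nmi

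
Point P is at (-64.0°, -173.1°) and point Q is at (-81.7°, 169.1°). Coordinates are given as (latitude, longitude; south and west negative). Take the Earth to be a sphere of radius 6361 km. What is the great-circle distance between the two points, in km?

2027 km

Haversine: a = sin²(Δφ/2)+cos φ₁ cos φ₂ sin²(Δλ/2) = 0.02518;  σ = 2·atan2(√a,√(1−a))
σ = 18.262° → d = Rσ = 6361·0.31874 = 2027 km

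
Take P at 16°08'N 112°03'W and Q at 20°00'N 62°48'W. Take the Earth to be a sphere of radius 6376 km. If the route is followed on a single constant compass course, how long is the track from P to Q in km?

5227 km

Δψ = ln[tan(π/4+φ₂/2)/tan(π/4+φ₁/2)] = +0.0710;  Δφ = +0.0675 rad,  Δλ = +0.8596 rad
q = Δφ/Δψ = 0.9505
d = R·√(Δφ² + q²Δλ²) = 6376·0.81979 = 5227 km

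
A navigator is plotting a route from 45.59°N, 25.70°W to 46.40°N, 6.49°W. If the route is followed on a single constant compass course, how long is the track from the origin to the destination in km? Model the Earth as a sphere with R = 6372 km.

Δψ = ln[tan(π/4+φ₂/2)/tan(π/4+φ₁/2)] = +0.0203;  Δφ = +0.0141 rad,  Δλ = +0.3353 rad
q = Δφ/Δψ = 0.6947
d = R·√(Δφ² + q²Δλ²) = 6372·0.23335 = 1487 km

1487 km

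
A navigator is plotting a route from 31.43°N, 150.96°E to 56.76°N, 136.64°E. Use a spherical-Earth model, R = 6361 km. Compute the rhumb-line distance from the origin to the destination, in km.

3025 km

Δψ = ln[tan(π/4+φ₂/2)/tan(π/4+φ₁/2)] = +0.6307;  Δφ = +0.4421 rad,  Δλ = -0.2499 rad
q = Δφ/Δψ = 0.7010
d = R·√(Δφ² + q²Δλ²) = 6361·0.47554 = 3025 km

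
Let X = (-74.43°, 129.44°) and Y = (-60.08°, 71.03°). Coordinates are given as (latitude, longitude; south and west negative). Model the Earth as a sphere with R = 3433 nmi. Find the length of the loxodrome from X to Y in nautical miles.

1565 nmi

Δψ = ln[tan(π/4+φ₂/2)/tan(π/4+φ₁/2)] = +0.6701;  Δφ = +0.2505 rad,  Δλ = -1.0194 rad
q = Δφ/Δψ = 0.3738
d = R·√(Δφ² + q²Δλ²) = 3433·0.45597 = 1565 nmi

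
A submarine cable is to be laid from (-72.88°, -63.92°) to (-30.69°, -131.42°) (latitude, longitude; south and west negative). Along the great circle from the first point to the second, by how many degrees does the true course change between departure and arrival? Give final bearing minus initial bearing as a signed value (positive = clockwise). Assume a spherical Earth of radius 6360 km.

At departure: θ₁ = atan2(sin Δλ cos φ₂, cos φ₁ sin φ₂ − sin φ₁ cos φ₂ cos Δλ) = 281.68°
At arrival: θ₂ = atan2(sin Δλ cos φ₁, −cos φ₂ sin φ₁ + sin φ₂ cos φ₁ cos Δλ) = 340.41°
Δθ = θ₂ − θ₁ = +58.7°

+58.7°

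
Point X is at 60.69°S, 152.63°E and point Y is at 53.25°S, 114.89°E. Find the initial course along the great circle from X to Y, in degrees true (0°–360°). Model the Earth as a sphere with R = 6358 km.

273.2°

N = sin Δλ·cos φ₂ = -0.3662;  D = cos φ₁ sin φ₂ − sin φ₁ cos φ₂ cos Δλ = +0.0203
initial course = atan2(N, D) = 273.18°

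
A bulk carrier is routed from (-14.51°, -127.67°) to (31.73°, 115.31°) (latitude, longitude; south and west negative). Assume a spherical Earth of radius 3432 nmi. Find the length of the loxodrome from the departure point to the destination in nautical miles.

7278 nmi

Δψ = ln[tan(π/4+φ₂/2)/tan(π/4+φ₁/2)] = +0.8405;  Δφ = +0.8070 rad,  Δλ = -2.0424 rad
q = Δφ/Δψ = 0.9602
d = R·√(Δφ² + q²Δλ²) = 3432·2.12068 = 7278 nmi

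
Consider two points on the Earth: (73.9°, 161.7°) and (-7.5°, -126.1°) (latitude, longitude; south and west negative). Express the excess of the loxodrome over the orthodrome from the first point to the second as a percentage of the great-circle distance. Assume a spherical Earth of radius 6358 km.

Great circle: σ = 1.6122 rad → d_gc = Rσ = 10250.2 km
Rhumb: Δφ = -1.4207, Δλ = +1.2601, Δψ = -2.0872, q = Δφ/Δψ = 0.6807 → d_rh = R√(Δφ²+q²Δλ²) = 10551.4 km
Excess = (10551.4 − 10250.2) / 10250.2 = 301.2 / 10250.2 = 2.94% ≈ 2.9%

2.9%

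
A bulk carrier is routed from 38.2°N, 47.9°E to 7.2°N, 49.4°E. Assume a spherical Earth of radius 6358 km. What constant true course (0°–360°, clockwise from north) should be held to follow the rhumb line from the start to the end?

177.5°

Meridional parts: M(φ₁)=+0.7224, M(φ₂)=+0.1260 → ΔM = -0.5964;  Δλ = +0.0262 rad
tan C = Δλ / ΔM = -0.0439 → C = 177.49°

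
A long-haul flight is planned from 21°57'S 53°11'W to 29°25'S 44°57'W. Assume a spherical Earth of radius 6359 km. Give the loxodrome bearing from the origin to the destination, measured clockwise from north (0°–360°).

135.2°

Meridional parts: M(φ₁)=-0.3928, M(φ₂)=-0.5376 → ΔM = -0.1448;  Δλ = +0.1437 rad
tan C = Δλ / ΔM = -0.9927 → C = 135.21°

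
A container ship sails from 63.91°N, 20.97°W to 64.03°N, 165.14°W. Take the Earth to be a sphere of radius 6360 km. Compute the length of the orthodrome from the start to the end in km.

5479 km

Haversine: a = sin²(Δφ/2)+cos φ₁ cos φ₂ sin²(Δλ/2) = 0.17436;  σ = 2·atan2(√a,√(1−a))
σ = 49.362° → d = Rσ = 6360·0.86153 = 5479 km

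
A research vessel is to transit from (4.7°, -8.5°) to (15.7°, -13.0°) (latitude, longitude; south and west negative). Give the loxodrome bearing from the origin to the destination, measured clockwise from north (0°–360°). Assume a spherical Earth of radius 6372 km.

Meridional parts: M(φ₁)=+0.0821, M(φ₂)=+0.2775 → ΔM = +0.1954;  Δλ = -0.0785 rad
tan C = Δλ / ΔM = -0.4020 → C = 338.10°

338.1°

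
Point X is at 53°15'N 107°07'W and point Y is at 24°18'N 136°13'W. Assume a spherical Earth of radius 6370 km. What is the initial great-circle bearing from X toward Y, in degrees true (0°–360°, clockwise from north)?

228.5°

θ = atan2( sin Δλ·cos φ₂ ,  cos φ₁ sin φ₂ − sin φ₁ cos φ₂ cos Δλ )
  = atan2(-0.4432, -0.3919) = 228.52°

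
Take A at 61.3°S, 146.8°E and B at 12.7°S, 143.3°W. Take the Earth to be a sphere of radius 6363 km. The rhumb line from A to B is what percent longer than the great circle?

Great circle: σ = 1.2091 rad → d_gc = Rσ = 7693.7 km
Rhumb: Δφ = +0.8482, Δλ = +1.2200, Δψ = +1.1398, q = Δφ/Δψ = 0.7442 → d_rh = R√(Δφ²+q²Δλ²) = 7906.1 km
Excess = (7906.1 − 7693.7) / 7693.7 = 212.4 / 7693.7 = 2.76% ≈ 2.8%

2.8%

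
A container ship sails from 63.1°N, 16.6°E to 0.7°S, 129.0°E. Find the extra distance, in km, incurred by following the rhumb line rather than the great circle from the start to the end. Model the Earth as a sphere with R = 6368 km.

Great circle: cos σ = sin φ₁ sin φ₂ + cos φ₁ cos φ₂ cos Δλ,  σ = 1.7551 rad → d_gc = 11176.7 km
Rhumb line: Δψ = -1.4429, q = Δφ/Δψ = 0.7717, d_rh = R√(Δφ²+q²Δλ²) = 11967.9 km
Excess = 11967.9 − 11176.7 = 791.2 ≈ 791 km

791 km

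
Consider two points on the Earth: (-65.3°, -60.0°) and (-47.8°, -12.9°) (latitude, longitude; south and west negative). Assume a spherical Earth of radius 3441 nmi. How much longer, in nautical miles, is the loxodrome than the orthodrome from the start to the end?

Great circle: cos σ = sin φ₁ sin φ₂ + cos φ₁ cos φ₂ cos Δλ,  σ = 0.5274 rad → d_gc = 1814.9 nmi
Rhumb line: Δψ = +0.5667, q = Δφ/Δψ = 0.5390, d_rh = R√(Δφ²+q²Δλ²) = 1851.8 nmi
Excess = 1851.8 − 1814.9 = 36.9 ≈ 37 nmi

37 nmi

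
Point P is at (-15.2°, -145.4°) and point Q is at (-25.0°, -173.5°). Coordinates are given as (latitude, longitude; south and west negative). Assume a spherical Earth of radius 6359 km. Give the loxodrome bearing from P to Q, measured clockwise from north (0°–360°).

249.6°

Δψ = ln[tan(π/4+φ₂/2)/tan(π/4+φ₁/2)] = -0.1824
Δλ = -0.4904 rad (taken the short way round)
course = atan2(Δλ, Δψ) = 249.60°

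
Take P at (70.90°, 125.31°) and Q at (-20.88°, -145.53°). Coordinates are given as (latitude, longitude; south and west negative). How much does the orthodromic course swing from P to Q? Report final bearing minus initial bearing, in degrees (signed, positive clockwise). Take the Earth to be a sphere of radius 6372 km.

At departure: θ₁ = atan2(sin Δλ cos φ₂, cos φ₁ sin φ₂ − sin φ₁ cos φ₂ cos Δλ) = 97.90°
At arrival: θ₂ = atan2(sin Δλ cos φ₁, −cos φ₂ sin φ₁ + sin φ₂ cos φ₁ cos Δλ) = 159.70°
Δθ = θ₂ − θ₁ = +61.8°

+61.8°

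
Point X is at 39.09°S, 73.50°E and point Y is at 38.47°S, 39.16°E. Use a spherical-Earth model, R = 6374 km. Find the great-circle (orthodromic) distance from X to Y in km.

2961 km

cos σ = sin φ₁ sin φ₂ + cos φ₁ cos φ₂ cos Δλ
      = sin(-39.09°)sin(-38.47°) + cos(-39.09°)cos(-38.47°)cos(-34.34°) = 0.8940
σ = 26.616° → d = Rσ = 6374·0.46454 = 2961 km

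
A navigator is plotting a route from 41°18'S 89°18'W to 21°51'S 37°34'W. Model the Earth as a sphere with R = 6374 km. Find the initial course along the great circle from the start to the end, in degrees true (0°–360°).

θ = atan2( sin Δλ·cos φ₂ ,  cos φ₁ sin φ₂ − sin φ₁ cos φ₂ cos Δλ )
  = atan2(+0.7287, +0.0998) = 82.20°

82.2°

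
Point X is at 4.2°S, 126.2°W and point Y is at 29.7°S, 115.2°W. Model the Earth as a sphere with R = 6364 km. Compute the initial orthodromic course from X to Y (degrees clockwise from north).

θ = atan2( sin Δλ·cos φ₂ ,  cos φ₁ sin φ₂ − sin φ₁ cos φ₂ cos Δλ )
  = atan2(+0.1657, -0.4317) = 159.00°

159.0°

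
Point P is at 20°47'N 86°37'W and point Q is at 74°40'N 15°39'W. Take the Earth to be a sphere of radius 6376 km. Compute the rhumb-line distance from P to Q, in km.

Δψ = ln[tan(π/4+φ₂/2)/tan(π/4+φ₁/2)] = +1.6344;  Δφ = +0.9404 rad,  Δλ = +1.2386 rad
q = Δφ/Δψ = 0.5754
d = R·√(Δφ² + q²Δλ²) = 6376·1.17999 = 7524 km

7524 km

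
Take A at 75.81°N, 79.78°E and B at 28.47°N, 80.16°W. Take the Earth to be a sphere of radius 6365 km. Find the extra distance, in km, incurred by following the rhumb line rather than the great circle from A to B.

Great circle: cos σ = sin φ₁ sin φ₂ + cos φ₁ cos φ₂ cos Δλ,  σ = 1.3080 rad → d_gc = 8325.7 km
Rhumb line: Δψ = -1.5650, q = Δφ/Δψ = 0.5279, d_rh = R√(Δφ²+q²Δλ²) = 10754.1 km
Excess = 10754.1 − 8325.7 = 2428.4 ≈ 2428 km

2428 km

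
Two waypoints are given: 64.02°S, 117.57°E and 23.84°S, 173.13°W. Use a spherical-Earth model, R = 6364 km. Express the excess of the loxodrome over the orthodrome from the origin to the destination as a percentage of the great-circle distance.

Great circle: σ = 1.0414 rad → d_gc = Rσ = 6627.8 km
Rhumb: Δφ = +0.7013, Δλ = +1.2095, Δψ = +1.0381, q = Δφ/Δψ = 0.6756 → d_rh = R√(Δφ²+q²Δλ²) = 6852.6 km
Excess = (6852.6 − 6627.8) / 6627.8 = 224.8 / 6627.8 = 3.39% ≈ 3.4%

3.4%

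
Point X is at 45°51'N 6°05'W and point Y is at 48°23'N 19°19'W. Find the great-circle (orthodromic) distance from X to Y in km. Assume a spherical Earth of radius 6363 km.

Haversine: a = sin²(Δφ/2)+cos φ₁ cos φ₂ sin²(Δλ/2) = 0.00663;  σ = 2·atan2(√a,√(1−a))
σ = 9.341° → d = Rσ = 6363·0.16304 = 1037 km

1037 km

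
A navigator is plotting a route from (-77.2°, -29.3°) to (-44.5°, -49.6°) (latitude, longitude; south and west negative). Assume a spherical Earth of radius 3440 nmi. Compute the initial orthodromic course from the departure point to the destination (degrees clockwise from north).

θ = atan2( sin Δλ·cos φ₂ ,  cos φ₁ sin φ₂ − sin φ₁ cos φ₂ cos Δλ )
  = atan2(-0.2475, +0.4970) = 333.53°

333.5°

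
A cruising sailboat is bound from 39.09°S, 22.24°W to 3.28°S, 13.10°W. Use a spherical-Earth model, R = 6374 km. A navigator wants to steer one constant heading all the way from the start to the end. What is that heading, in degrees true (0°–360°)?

Δψ = ln[tan(π/4+φ₂/2)/tan(π/4+φ₁/2)] = +0.6850
Δλ = +0.1595 rad (taken the short way round)
course = atan2(Δλ, Δψ) = 13.11°

13.1°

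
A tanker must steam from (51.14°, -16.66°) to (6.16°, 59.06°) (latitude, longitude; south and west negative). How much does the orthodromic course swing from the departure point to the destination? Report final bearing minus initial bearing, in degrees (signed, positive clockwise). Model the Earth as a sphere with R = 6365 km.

Initial bearing θ₁ = atan2(sin Δλ cos φ₂, cos φ₁ sin φ₂ − sin φ₁ cos φ₂ cos Δλ) = 97.31°
Final bearing θ₂ = (initial bearing from the destination back to the start) + 180° = 141.25°
Δθ = θ₂ − θ₁ = +43.9°

+43.9°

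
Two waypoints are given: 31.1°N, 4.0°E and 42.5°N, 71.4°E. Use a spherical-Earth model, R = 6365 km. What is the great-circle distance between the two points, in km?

cos σ = sin φ₁ sin φ₂ + cos φ₁ cos φ₂ cos Δλ
      = sin(31.10°)sin(42.50°) + cos(31.10°)cos(42.50°)cos(67.40°) = 0.5916
σ = 53.731° → d = Rσ = 6365·0.93779 = 5969 km

5969 km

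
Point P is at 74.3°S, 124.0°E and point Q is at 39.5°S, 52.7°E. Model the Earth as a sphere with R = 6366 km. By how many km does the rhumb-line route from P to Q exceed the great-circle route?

Great circle: cos σ = sin φ₁ sin φ₂ + cos φ₁ cos φ₂ cos Δλ,  σ = 0.8240 rad → d_gc = 5245.6 km
Rhumb line: Δψ = +1.2299, q = Δφ/Δψ = 0.4939, d_rh = R√(Δφ²+q²Δλ²) = 5500.6 km
Excess = 5500.6 − 5245.6 = 255.0 ≈ 255 km

255 km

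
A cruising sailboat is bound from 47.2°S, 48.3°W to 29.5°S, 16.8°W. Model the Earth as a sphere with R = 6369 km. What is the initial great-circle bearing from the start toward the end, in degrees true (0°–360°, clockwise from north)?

65.2°

θ = atan2( sin Δλ·cos φ₂ ,  cos φ₁ sin φ₂ − sin φ₁ cos φ₂ cos Δλ )
  = atan2(+0.4548, +0.2099) = 65.22°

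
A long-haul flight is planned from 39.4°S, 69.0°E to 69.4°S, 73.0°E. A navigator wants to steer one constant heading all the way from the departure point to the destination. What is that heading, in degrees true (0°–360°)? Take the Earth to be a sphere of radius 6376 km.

175.8°

Δψ = ln[tan(π/4+φ₂/2)/tan(π/4+φ₁/2)] = -0.9559
Δλ = +0.0698 rad (taken the short way round)
course = atan2(Δλ, Δψ) = 175.82°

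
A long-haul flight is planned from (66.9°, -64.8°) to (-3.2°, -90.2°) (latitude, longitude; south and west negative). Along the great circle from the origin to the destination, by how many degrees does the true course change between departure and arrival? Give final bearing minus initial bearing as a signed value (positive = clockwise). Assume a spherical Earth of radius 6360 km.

-16.5°

Initial bearing θ₁ = atan2(sin Δλ cos φ₂, cos φ₁ sin φ₂ − sin φ₁ cos φ₂ cos Δλ) = 206.70°
Final bearing θ₂ = (initial bearing from the destination back to the start) + 180° = 190.17°
Δθ = θ₂ − θ₁ = -16.5°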